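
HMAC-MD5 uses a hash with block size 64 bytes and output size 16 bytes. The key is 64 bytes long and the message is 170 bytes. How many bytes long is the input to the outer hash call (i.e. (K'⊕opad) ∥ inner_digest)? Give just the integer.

Key is 64 ≤ 64 bytes, zero-padded: |K'| = 64.
Outer input = (K'⊕opad) ∥ H(inner) → 64 + 16 = 80 bytes.

80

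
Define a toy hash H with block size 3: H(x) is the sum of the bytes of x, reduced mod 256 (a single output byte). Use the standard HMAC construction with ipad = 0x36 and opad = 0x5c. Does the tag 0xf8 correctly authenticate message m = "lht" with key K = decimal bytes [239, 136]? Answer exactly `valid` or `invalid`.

Key decimal bytes [239, 136] = ef 88 is 2 bytes ≤ B = 3; zero-pad to 3 bytes: K' = ef 88 00.
K' ⊕ ipad = d9 be 36; K' ⊕ opad = b3 d4 5c.
Inner hash: sum = 217+190+54+108+104+116 = 789; mod 256 = 21 → 15.
Outer hash (recomputed tag): sum = 179+212+92+21 = 504; mod 256 = 248 → f8.
Recomputed tag = f8; claimed = f8 → match.

valid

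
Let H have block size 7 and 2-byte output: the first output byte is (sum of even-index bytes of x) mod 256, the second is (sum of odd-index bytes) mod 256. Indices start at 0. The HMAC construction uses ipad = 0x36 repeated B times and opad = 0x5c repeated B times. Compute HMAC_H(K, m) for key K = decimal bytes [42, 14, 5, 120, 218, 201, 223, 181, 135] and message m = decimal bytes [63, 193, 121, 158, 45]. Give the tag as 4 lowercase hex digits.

ca6a

Key decimal bytes [42, 14, 5, 120, 218, 201, 223, 181, 135] = 2a 0e 05 78 da c9 df b5 87 is 9 bytes > B = 7, so hash it first: H(key) = 6f 04, then zero-pad to 7 bytes: K' = 6f 04 00 00 00 00 00.
K' ⊕ ipad = 59 32 36 36 36 36 36.  K' ⊕ opad = 33 58 5c 5c 5c 5c 5c.
Inner input = (K'⊕ipad) ∥ m = 59 32 36 36 36 36 36 ∥ 3f c1 79 9e 2d.
Inner hash: even-index sum = 602 mod 256 = 90; odd-index sum = 387 mod 256 = 131 → 5a 83.
Outer input = (K'⊕opad) ∥ inner = 33 58 5c 5c 5c 5c 5c ∥ 5a 83.
Outer hash (tag): even-index sum = 458 mod 256 = 202; odd-index sum = 362 mod 256 = 106 → ca 6a.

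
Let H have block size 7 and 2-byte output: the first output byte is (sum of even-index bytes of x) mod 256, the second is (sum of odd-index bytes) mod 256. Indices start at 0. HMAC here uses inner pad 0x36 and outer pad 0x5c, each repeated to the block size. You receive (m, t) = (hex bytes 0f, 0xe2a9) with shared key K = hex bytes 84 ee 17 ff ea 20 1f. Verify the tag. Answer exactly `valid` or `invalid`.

valid

Key hex bytes 84 ee 17 ff ea 20 1f is exactly B = 7 bytes: K' = 84 ee 17 ff ea 20 1f.
K' ⊕ ipad = b2 d8 21 c9 dc 16 29; K' ⊕ opad = d8 b2 4b a3 b6 7c 43.
Inner hash: even-index sum = 472 mod 256 = 216; odd-index sum = 454 mod 256 = 198 → d8 c6.
Outer hash (recomputed tag): even-index sum = 738 mod 256 = 226; odd-index sum = 681 mod 256 = 169 → e2 a9.
Recomputed tag = e2a9; claimed = e2a9 → match.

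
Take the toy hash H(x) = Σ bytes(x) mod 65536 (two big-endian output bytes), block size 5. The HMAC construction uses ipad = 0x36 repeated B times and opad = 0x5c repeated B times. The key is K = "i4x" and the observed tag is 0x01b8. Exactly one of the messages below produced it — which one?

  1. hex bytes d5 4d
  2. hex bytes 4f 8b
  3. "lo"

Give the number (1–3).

1

Key "i4x" = 69 34 78 is 3 bytes ≤ B = 5; zero-pad to 5 bytes: K' = 69 34 78 00 00.
K' ⊕ ipad = 5f 02 4e 36 36; K' ⊕ opad = 35 68 24 5c 5c.
m1: inner = H(5f 02 4e 36 36 d5 4d) = 02 3d; tag = H(35 68 24 5c 5c 02 3d) = 01b8 ← matches
m2: inner = H(5f 02 4e 36 36 4f 8b) = 01 f5; tag = H(35 68 24 5c 5c 01 f5) = 026f
m3: inner = H(5f 02 4e 36 36 6c 6f) = 01 f6; tag = H(35 68 24 5c 5c 01 f6) = 0270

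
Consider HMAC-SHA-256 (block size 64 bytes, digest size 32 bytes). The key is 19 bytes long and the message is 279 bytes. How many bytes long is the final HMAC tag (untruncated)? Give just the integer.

The tag is one SHA-256 digest: 32 bytes.

32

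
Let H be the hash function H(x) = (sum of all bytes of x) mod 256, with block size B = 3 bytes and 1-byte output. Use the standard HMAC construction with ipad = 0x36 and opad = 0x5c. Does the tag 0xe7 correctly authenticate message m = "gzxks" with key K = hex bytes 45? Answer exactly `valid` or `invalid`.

Key hex bytes 45 is 1 byte ≤ B = 3; zero-pad to 3 bytes: K' = 45 00 00.
K' ⊕ ipad = 73 36 36; K' ⊕ opad = 19 5c 5c.
Inner hash: sum = 115+54+54+103+122+120+107+115 = 790; mod 256 = 22 → 16.
Outer hash (recomputed tag): sum = 25+92+92+22 = 231 → e7.
Recomputed tag = e7; claimed = e7 → match.

valid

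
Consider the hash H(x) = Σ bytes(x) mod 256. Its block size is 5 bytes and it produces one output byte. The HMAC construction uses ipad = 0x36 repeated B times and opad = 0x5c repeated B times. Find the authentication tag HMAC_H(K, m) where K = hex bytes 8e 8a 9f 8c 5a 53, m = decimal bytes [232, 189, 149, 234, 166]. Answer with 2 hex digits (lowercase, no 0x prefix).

84

Key hex bytes 8e 8a 9f 8c 5a 53 is 6 bytes > B = 5, so hash it first: H(key) = f0, then zero-pad to 5 bytes: K' = f0 00 00 00 00.
K' ⊕ ipad = c6 36 36 36 36.  K' ⊕ opad = ac 5c 5c 5c 5c.
Inner input = (K'⊕ipad) ∥ m = c6 36 36 36 36 ∥ e8 bd 95 ea a6.
Inner hash: sum = 198+54+54+54+54+232+189+149+234+166 = 1384; mod 256 = 104 → 68.
Outer input = (K'⊕opad) ∥ inner = ac 5c 5c 5c 5c ∥ 68.
Outer hash (tag): sum = 172+92+92+92+92+104 = 644; mod 256 = 132 → 84.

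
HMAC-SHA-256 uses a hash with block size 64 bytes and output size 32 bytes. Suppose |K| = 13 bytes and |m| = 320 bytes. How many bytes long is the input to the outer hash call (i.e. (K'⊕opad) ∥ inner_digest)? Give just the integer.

Key is 13 ≤ 64 bytes, zero-padded: |K'| = 64.
Outer input = (K'⊕opad) ∥ H(inner) → 64 + 32 = 96 bytes.

96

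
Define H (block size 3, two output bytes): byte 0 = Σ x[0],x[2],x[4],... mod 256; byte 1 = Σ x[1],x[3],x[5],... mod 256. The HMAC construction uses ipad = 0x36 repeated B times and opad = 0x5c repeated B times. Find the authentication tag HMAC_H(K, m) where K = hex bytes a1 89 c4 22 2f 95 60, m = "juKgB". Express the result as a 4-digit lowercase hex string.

Key hex bytes a1 89 c4 22 2f 95 60 is 7 bytes > B = 3, so hash it first: H(key) = f4 40, then zero-pad to 3 bytes: K' = f4 40 00.
K' ⊕ ipad = c2 76 36.  K' ⊕ opad = a8 1c 5c.
Inner input = (K'⊕ipad) ∥ m = c2 76 36 ∥ 6a 75 4b 67 42.
Inner hash: even-index sum = 468 mod 256 = 212; odd-index sum = 365 mod 256 = 109 → d4 6d.
Outer input = (K'⊕opad) ∥ inner = a8 1c 5c ∥ d4 6d.
Outer hash (tag): even-index sum = 369 mod 256 = 113; odd-index sum = 240 mod 256 = 240 → 71 f0.

71f0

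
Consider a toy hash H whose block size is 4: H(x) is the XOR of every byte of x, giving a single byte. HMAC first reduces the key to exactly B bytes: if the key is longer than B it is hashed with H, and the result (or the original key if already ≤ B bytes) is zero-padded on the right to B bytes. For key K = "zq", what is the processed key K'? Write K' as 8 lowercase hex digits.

Key "zq" = 7a 71 is 2 bytes ≤ B = 4; zero-pad to 4 bytes: K' = 7a 71 00 00.

7a710000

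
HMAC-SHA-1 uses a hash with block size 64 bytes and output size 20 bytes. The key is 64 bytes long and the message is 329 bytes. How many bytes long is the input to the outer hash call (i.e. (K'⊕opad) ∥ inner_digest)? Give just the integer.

Key is 64 ≤ 64 bytes, zero-padded: |K'| = 64.
Outer input = (K'⊕opad) ∥ H(inner) → 64 + 20 = 84 bytes.

84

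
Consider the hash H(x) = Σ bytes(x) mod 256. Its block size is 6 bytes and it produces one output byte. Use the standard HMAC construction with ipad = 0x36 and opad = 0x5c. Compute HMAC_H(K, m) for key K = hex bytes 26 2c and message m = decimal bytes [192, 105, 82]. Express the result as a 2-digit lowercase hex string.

Key hex bytes 26 2c is 2 bytes ≤ B = 6; zero-pad to 6 bytes: K' = 26 2c 00 00 00 00.
K' ⊕ ipad = 10 1a 36 36 36 36.  K' ⊕ opad = 7a 70 5c 5c 5c 5c.
Inner input = (K'⊕ipad) ∥ m = 10 1a 36 36 36 36 ∥ c0 69 52.
Inner hash: sum = 16+26+54+54+54+54+192+105+82 = 637; mod 256 = 125 → 7d.
Outer input = (K'⊕opad) ∥ inner = 7a 70 5c 5c 5c 5c ∥ 7d.
Outer hash (tag): sum = 122+112+92+92+92+92+125 = 727; mod 256 = 215 → d7.

d7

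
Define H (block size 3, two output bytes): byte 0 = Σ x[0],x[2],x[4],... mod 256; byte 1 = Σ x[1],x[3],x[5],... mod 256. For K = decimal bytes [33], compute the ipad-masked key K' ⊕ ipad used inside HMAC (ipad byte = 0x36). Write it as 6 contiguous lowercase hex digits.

173636

Key decimal bytes [33] = 21 is 1 byte ≤ B = 3; zero-pad to 3 bytes: K' = 21 00 00.
XOR each byte with 0x36: 21⊕36=17, 00⊕36=36, 00⊕36=36.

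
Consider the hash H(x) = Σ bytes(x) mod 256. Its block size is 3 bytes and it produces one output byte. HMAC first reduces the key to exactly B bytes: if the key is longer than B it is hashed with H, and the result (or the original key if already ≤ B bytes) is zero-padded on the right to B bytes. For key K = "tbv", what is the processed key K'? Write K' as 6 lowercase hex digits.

746276

Key "tbv" = 74 62 76 is exactly B = 3 bytes: K' = 74 62 76.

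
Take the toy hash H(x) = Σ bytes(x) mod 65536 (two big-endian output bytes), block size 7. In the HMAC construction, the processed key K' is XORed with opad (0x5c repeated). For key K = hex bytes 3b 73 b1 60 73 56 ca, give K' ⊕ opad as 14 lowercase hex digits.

672fed3c2f0a96

Key hex bytes 3b 73 b1 60 73 56 ca is exactly B = 7 bytes: K' = 3b 73 b1 60 73 56 ca.
XOR each byte with 0x5c: 3b⊕5c=67, 73⊕5c=2f, b1⊕5c=ed, 60⊕5c=3c, 73⊕5c=2f, 56⊕5c=0a, ca⊕5c=96.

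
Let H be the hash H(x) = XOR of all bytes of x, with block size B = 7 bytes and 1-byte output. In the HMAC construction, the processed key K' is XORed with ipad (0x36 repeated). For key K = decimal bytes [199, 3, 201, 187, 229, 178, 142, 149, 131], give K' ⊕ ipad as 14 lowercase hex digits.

Key decimal bytes [199, 3, 201, 187, 229, 178, 142, 149, 131] = c7 03 c9 bb e5 b2 8e 95 83 is 9 bytes > B = 7, so hash it first: H(key) = 79, then zero-pad to 7 bytes: K' = 79 00 00 00 00 00 00.
XOR each byte with 0x36: 79⊕36=4f, 00⊕36=36, 00⊕36=36, 00⊕36=36, 00⊕36=36, 00⊕36=36, 00⊕36=36.

4f363636363636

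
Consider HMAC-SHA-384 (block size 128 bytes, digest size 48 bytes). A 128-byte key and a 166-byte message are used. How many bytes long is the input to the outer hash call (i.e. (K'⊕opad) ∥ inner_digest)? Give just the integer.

Key is 128 ≤ 128 bytes, zero-padded: |K'| = 128.
Outer input = (K'⊕opad) ∥ H(inner) → 128 + 48 = 176 bytes.

176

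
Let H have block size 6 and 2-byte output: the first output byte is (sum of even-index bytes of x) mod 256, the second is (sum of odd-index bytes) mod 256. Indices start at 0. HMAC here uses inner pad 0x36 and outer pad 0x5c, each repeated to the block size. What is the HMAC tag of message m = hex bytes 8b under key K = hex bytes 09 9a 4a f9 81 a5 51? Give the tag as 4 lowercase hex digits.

Key hex bytes 09 9a 4a f9 81 a5 51 is 7 bytes > B = 6, so hash it first: H(key) = 25 38, then zero-pad to 6 bytes: K' = 25 38 00 00 00 00.
K' ⊕ ipad = 13 0e 36 36 36 36.  K' ⊕ opad = 79 64 5c 5c 5c 5c.
Inner input = (K'⊕ipad) ∥ m = 13 0e 36 36 36 36 ∥ 8b.
Inner hash: even-index sum = 266 mod 256 = 10; odd-index sum = 122 mod 256 = 122 → 0a 7a.
Outer input = (K'⊕opad) ∥ inner = 79 64 5c 5c 5c 5c ∥ 0a 7a.
Outer hash (tag): even-index sum = 315 mod 256 = 59; odd-index sum = 406 mod 256 = 150 → 3b 96.

3b96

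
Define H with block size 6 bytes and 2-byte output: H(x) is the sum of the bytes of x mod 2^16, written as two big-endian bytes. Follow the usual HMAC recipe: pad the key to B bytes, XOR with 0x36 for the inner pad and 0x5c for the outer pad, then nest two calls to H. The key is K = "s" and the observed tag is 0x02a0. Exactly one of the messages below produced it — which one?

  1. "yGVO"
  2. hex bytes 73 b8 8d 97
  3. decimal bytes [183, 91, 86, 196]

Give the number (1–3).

2

Key "s" = 73 is 1 byte ≤ B = 6; zero-pad to 6 bytes: K' = 73 00 00 00 00 00.
K' ⊕ ipad = 45 36 36 36 36 36; K' ⊕ opad = 2f 5c 5c 5c 5c 5c.
m1: inner = H(45 36 36 36 36 36 79 47 56 4f) = 02 b8; tag = H(2f 5c 5c 5c 5c 5c 02 b8) = 02b5
m2: inner = H(45 36 36 36 36 36 73 b8 8d 97) = 03 a2; tag = H(2f 5c 5c 5c 5c 5c 03 a2) = 02a0 ← matches
m3: inner = H(45 36 36 36 36 36 b7 5b 56 c4) = 03 7f; tag = H(2f 5c 5c 5c 5c 5c 03 7f) = 027d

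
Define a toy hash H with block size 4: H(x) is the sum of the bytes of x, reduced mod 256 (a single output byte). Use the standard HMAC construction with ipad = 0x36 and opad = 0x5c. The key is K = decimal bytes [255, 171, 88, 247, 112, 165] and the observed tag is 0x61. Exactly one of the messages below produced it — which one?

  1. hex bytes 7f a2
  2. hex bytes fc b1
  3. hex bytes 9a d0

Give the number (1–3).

1

Key decimal bytes [255, 171, 88, 247, 112, 165] = ff ab 58 f7 70 a5 is 6 bytes > B = 4, so hash it first: H(key) = 0e, then zero-pad to 4 bytes: K' = 0e 00 00 00.
K' ⊕ ipad = 38 36 36 36; K' ⊕ opad = 52 5c 5c 5c.
m1: inner = H(38 36 36 36 7f a2) = fb; tag = H(52 5c 5c 5c fb) = 61 ← matches
m2: inner = H(38 36 36 36 fc b1) = 87; tag = H(52 5c 5c 5c 87) = ed
m3: inner = H(38 36 36 36 9a d0) = 44; tag = H(52 5c 5c 5c 44) = aa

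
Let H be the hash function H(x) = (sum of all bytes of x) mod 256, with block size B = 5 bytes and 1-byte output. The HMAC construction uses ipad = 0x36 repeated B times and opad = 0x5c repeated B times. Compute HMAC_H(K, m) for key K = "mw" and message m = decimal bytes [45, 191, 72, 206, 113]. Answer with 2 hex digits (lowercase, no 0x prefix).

Key "mw" = 6d 77 is 2 bytes ≤ B = 5; zero-pad to 5 bytes: K' = 6d 77 00 00 00.
K' ⊕ ipad = 5b 41 36 36 36.  K' ⊕ opad = 31 2b 5c 5c 5c.
Inner input = (K'⊕ipad) ∥ m = 5b 41 36 36 36 ∥ 2d bf 48 ce 71.
Inner hash: sum = 91+65+54+54+54+45+191+72+206+113 = 945; mod 256 = 177 → b1.
Outer input = (K'⊕opad) ∥ inner = 31 2b 5c 5c 5c ∥ b1.
Outer hash (tag): sum = 49+43+92+92+92+177 = 545; mod 256 = 33 → 21.

21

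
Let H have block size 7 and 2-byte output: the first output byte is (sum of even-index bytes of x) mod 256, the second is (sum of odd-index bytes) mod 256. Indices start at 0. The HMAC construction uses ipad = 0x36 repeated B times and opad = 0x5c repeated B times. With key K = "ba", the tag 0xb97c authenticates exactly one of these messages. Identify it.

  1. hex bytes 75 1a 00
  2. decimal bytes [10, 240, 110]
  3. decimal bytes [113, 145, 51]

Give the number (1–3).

3

Key "ba" = 62 61 is 2 bytes ≤ B = 7; zero-pad to 7 bytes: K' = 62 61 00 00 00 00 00.
K' ⊕ ipad = 54 57 36 36 36 36 36; K' ⊕ opad = 3e 3d 5c 5c 5c 5c 5c.
m1: inner = H(54 57 36 36 36 36 36 75 1a 00) = 10 38; tag = H(3e 3d 5c 5c 5c 5c 5c 10 38) = 8a05
m2: inner = H(54 57 36 36 36 36 36 0a f0 6e) = e6 3b; tag = H(3e 3d 5c 5c 5c 5c 5c e6 3b) = 8ddb
m3: inner = H(54 57 36 36 36 36 36 71 91 33) = 87 67; tag = H(3e 3d 5c 5c 5c 5c 5c 87 67) = b97c ← matches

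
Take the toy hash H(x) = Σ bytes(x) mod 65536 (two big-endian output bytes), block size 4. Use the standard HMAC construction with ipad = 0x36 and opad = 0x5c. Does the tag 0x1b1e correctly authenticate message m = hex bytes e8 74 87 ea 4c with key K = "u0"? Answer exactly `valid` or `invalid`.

Key "u0" = 75 30 is 2 bytes ≤ B = 4; zero-pad to 4 bytes: K' = 75 30 00 00.
K' ⊕ ipad = 43 06 36 36; K' ⊕ opad = 29 6c 5c 5c.
Inner hash: sum = 67+6+54+54+232+116+135+234+76 = 974 → 03 ce.
Outer hash (recomputed tag): sum = 41+108+92+92+3+206 = 542 → 02 1e.
Recomputed tag = 021e; claimed = 1b1e → mismatch.

invalid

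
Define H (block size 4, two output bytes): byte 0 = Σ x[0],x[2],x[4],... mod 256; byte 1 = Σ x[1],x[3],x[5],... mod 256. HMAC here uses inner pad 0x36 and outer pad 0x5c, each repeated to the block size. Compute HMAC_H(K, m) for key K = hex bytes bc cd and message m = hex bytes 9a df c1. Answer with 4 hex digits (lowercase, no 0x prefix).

57fd

Key hex bytes bc cd is 2 bytes ≤ B = 4; zero-pad to 4 bytes: K' = bc cd 00 00.
K' ⊕ ipad = 8a fb 36 36.  K' ⊕ opad = e0 91 5c 5c.
Inner input = (K'⊕ipad) ∥ m = 8a fb 36 36 ∥ 9a df c1.
Inner hash: even-index sum = 539 mod 256 = 27; odd-index sum = 528 mod 256 = 16 → 1b 10.
Outer input = (K'⊕opad) ∥ inner = e0 91 5c 5c ∥ 1b 10.
Outer hash (tag): even-index sum = 343 mod 256 = 87; odd-index sum = 253 mod 256 = 253 → 57 fd.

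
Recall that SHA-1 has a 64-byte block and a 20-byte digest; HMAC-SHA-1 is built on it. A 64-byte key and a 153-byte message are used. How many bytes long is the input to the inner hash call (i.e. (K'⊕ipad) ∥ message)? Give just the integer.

Key is 64 ≤ 64 bytes, zero-padded: |K'| = 64.
Inner input = (K'⊕ipad) ∥ m → 64 + 153 = 217 bytes.

217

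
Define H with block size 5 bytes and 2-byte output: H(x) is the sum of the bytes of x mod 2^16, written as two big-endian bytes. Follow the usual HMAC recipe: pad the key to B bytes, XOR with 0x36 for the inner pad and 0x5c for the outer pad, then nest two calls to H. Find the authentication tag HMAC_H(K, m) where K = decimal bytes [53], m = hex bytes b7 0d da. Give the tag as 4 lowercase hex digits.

0254

Key decimal bytes [53] = 35 is 1 byte ≤ B = 5; zero-pad to 5 bytes: K' = 35 00 00 00 00.
K' ⊕ ipad = 03 36 36 36 36.  K' ⊕ opad = 69 5c 5c 5c 5c.
Inner input = (K'⊕ipad) ∥ m = 03 36 36 36 36 ∥ b7 0d da.
Inner hash: sum = 3+54+54+54+54+183+13+218 = 633 → 02 79.
Outer input = (K'⊕opad) ∥ inner = 69 5c 5c 5c 5c ∥ 02 79.
Outer hash (tag): sum = 105+92+92+92+92+2+121 = 596 → 02 54.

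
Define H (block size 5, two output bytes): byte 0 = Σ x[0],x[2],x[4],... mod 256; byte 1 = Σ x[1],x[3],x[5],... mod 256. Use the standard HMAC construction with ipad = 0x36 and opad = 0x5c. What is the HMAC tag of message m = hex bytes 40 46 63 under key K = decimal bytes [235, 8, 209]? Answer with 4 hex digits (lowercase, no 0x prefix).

b7f0

Key decimal bytes [235, 8, 209] = eb 08 d1 is 3 bytes ≤ B = 5; zero-pad to 5 bytes: K' = eb 08 d1 00 00.
K' ⊕ ipad = dd 3e e7 36 36.  K' ⊕ opad = b7 54 8d 5c 5c.
Inner input = (K'⊕ipad) ∥ m = dd 3e e7 36 36 ∥ 40 46 63.
Inner hash: even-index sum = 576 mod 256 = 64; odd-index sum = 279 mod 256 = 23 → 40 17.
Outer input = (K'⊕opad) ∥ inner = b7 54 8d 5c 5c ∥ 40 17.
Outer hash (tag): even-index sum = 439 mod 256 = 183; odd-index sum = 240 mod 256 = 240 → b7 f0.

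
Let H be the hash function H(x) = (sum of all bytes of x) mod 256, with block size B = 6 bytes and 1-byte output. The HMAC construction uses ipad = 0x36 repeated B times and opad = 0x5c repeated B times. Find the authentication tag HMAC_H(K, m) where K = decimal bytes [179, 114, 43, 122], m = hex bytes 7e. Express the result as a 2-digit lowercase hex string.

8e

Key decimal bytes [179, 114, 43, 122] = b3 72 2b 7a is 4 bytes ≤ B = 6; zero-pad to 6 bytes: K' = b3 72 2b 7a 00 00.
K' ⊕ ipad = 85 44 1d 4c 36 36.  K' ⊕ opad = ef 2e 77 26 5c 5c.
Inner input = (K'⊕ipad) ∥ m = 85 44 1d 4c 36 36 ∥ 7e.
Inner hash: sum = 133+68+29+76+54+54+126 = 540; mod 256 = 28 → 1c.
Outer input = (K'⊕opad) ∥ inner = ef 2e 77 26 5c 5c ∥ 1c.
Outer hash (tag): sum = 239+46+119+38+92+92+28 = 654; mod 256 = 142 → 8e.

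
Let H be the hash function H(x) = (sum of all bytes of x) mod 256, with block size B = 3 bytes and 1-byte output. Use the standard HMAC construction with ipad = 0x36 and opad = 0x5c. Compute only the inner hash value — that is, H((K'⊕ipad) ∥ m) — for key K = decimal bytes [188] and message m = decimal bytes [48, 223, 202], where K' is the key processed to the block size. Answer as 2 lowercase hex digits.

cf

Key decimal bytes [188] = bc is 1 byte ≤ B = 3; zero-pad to 3 bytes: K' = bc 00 00.
K' ⊕ ipad = 8a 36 36.
Inner input = 8a 36 36 ∥ 30 df ca.
Inner hash: sum = 138+54+54+48+223+202 = 719; mod 256 = 207 → cf.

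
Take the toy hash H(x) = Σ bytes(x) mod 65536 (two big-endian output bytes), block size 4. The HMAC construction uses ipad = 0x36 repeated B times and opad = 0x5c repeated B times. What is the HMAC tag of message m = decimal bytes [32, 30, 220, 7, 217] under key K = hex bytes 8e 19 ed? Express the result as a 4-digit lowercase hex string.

0319

Key hex bytes 8e 19 ed is 3 bytes ≤ B = 4; zero-pad to 4 bytes: K' = 8e 19 ed 00.
K' ⊕ ipad = b8 2f db 36.  K' ⊕ opad = d2 45 b1 5c.
Inner input = (K'⊕ipad) ∥ m = b8 2f db 36 ∥ 20 1e dc 07 d9.
Inner hash: sum = 184+47+219+54+32+30+220+7+217 = 1010 → 03 f2.
Outer input = (K'⊕opad) ∥ inner = d2 45 b1 5c ∥ 03 f2.
Outer hash (tag): sum = 210+69+177+92+3+242 = 793 → 03 19.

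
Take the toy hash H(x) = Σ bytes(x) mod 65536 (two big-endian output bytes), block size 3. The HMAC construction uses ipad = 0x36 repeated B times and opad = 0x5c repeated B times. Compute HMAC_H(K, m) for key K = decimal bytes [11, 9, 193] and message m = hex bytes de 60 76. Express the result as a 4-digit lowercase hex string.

0173

Key decimal bytes [11, 9, 193] = 0b 09 c1 is exactly B = 3 bytes: K' = 0b 09 c1.
K' ⊕ ipad = 3d 3f f7.  K' ⊕ opad = 57 55 9d.
Inner input = (K'⊕ipad) ∥ m = 3d 3f f7 ∥ de 60 76.
Inner hash: sum = 61+63+247+222+96+118 = 807 → 03 27.
Outer input = (K'⊕opad) ∥ inner = 57 55 9d ∥ 03 27.
Outer hash (tag): sum = 87+85+157+3+39 = 371 → 01 73.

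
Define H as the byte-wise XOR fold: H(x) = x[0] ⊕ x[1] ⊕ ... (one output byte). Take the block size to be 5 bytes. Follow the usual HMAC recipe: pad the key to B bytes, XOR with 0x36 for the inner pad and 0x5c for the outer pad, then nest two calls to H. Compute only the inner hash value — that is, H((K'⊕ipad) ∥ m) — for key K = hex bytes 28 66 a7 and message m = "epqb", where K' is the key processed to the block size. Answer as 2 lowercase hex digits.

Key hex bytes 28 66 a7 is 3 bytes ≤ B = 5; zero-pad to 5 bytes: K' = 28 66 a7 00 00.
K' ⊕ ipad = 1e 50 91 36 36.
Inner input = 1e 50 91 36 36 ∥ 65 70 71 62.
Inner hash: XOR 1e⊕50⊕91⊕36⊕36⊕65⊕70⊕71⊕62 = d9.

d9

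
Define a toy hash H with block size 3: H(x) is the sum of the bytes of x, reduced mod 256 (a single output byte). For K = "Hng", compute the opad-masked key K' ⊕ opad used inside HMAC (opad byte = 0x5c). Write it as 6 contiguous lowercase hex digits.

Key "Hng" = 48 6e 67 is exactly B = 3 bytes: K' = 48 6e 67.
XOR each byte with 0x5c: 48⊕5c=14, 6e⊕5c=32, 67⊕5c=3b.

14323b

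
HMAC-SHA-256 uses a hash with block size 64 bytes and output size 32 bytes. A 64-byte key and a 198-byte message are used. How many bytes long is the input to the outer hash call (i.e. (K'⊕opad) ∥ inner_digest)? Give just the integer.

Key is 64 ≤ 64 bytes, zero-padded: |K'| = 64.
Outer input = (K'⊕opad) ∥ H(inner) → 64 + 32 = 96 bytes.

96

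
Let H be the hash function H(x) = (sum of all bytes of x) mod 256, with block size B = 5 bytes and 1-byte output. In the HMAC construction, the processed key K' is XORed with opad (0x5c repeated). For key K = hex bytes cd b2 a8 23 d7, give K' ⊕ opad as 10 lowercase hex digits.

Key hex bytes cd b2 a8 23 d7 is exactly B = 5 bytes: K' = cd b2 a8 23 d7.
XOR each byte with 0x5c: cd⊕5c=91, b2⊕5c=ee, a8⊕5c=f4, 23⊕5c=7f, d7⊕5c=8b.

91eef47f8b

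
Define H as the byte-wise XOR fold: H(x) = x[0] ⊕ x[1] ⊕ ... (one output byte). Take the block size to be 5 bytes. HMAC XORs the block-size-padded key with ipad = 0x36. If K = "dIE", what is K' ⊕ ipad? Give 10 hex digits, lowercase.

Key "dIE" = 64 49 45 is 3 bytes ≤ B = 5; zero-pad to 5 bytes: K' = 64 49 45 00 00.
XOR each byte with 0x36: 64⊕36=52, 49⊕36=7f, 45⊕36=73, 00⊕36=36, 00⊕36=36.

527f733636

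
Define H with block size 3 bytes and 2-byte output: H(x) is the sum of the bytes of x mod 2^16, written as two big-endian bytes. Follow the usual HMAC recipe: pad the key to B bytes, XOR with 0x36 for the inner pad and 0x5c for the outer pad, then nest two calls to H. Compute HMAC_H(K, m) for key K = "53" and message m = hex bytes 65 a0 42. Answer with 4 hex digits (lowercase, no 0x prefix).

01ba

Key "53" = 35 33 is 2 bytes ≤ B = 3; zero-pad to 3 bytes: K' = 35 33 00.
K' ⊕ ipad = 03 05 36.  K' ⊕ opad = 69 6f 5c.
Inner input = (K'⊕ipad) ∥ m = 03 05 36 ∥ 65 a0 42.
Inner hash: sum = 3+5+54+101+160+66 = 389 → 01 85.
Outer input = (K'⊕opad) ∥ inner = 69 6f 5c ∥ 01 85.
Outer hash (tag): sum = 105+111+92+1+133 = 442 → 01 ba.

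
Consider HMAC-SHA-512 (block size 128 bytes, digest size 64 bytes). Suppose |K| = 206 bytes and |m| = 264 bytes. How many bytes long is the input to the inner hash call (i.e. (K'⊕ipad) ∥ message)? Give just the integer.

392

Key is 206 > 128 bytes, so it is hashed to 64 bytes then zero-padded to 128: |K'| = 128.
Inner input = (K'⊕ipad) ∥ m → 128 + 264 = 392 bytes.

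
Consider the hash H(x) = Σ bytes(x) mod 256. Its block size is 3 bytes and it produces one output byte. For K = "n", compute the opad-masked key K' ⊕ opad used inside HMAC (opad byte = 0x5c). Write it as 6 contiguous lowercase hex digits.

325c5c

Key "n" = 6e is 1 byte ≤ B = 3; zero-pad to 3 bytes: K' = 6e 00 00.
XOR each byte with 0x5c: 6e⊕5c=32, 00⊕5c=5c, 00⊕5c=5c.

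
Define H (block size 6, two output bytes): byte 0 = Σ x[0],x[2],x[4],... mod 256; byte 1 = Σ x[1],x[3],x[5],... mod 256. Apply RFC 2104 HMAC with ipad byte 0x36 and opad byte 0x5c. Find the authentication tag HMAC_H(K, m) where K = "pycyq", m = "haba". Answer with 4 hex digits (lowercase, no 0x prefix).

443c

Key "pycyq" = 70 79 63 79 71 is 5 bytes ≤ B = 6; zero-pad to 6 bytes: K' = 70 79 63 79 71 00.
K' ⊕ ipad = 46 4f 55 4f 47 36.  K' ⊕ opad = 2c 25 3f 25 2d 5c.
Inner input = (K'⊕ipad) ∥ m = 46 4f 55 4f 47 36 ∥ 68 61 62 61.
Inner hash: even-index sum = 428 mod 256 = 172; odd-index sum = 406 mod 256 = 150 → ac 96.
Outer input = (K'⊕opad) ∥ inner = 2c 25 3f 25 2d 5c ∥ ac 96.
Outer hash (tag): even-index sum = 324 mod 256 = 68; odd-index sum = 316 mod 256 = 60 → 44 3c.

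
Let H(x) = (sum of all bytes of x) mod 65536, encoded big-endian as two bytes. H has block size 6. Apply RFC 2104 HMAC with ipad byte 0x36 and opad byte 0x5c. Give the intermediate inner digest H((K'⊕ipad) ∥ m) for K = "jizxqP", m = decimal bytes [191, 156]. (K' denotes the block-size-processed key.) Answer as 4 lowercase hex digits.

035d

Key "jizxqP" = 6a 69 7a 78 71 50 is exactly B = 6 bytes: K' = 6a 69 7a 78 71 50.
K' ⊕ ipad = 5c 5f 4c 4e 47 66.
Inner input = 5c 5f 4c 4e 47 66 ∥ bf 9c.
Inner hash: sum = 92+95+76+78+71+102+191+156 = 861 → 03 5d.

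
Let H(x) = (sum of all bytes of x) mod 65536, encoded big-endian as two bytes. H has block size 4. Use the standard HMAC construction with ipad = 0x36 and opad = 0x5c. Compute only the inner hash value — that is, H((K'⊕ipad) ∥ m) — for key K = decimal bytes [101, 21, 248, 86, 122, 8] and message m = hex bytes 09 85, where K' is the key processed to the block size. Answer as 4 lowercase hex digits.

01aa

Key decimal bytes [101, 21, 248, 86, 122, 8] = 65 15 f8 56 7a 08 is 6 bytes > B = 4, so hash it first: H(key) = 02 4a, then zero-pad to 4 bytes: K' = 02 4a 00 00.
K' ⊕ ipad = 34 7c 36 36.
Inner input = 34 7c 36 36 ∥ 09 85.
Inner hash: sum = 52+124+54+54+9+133 = 426 → 01 aa.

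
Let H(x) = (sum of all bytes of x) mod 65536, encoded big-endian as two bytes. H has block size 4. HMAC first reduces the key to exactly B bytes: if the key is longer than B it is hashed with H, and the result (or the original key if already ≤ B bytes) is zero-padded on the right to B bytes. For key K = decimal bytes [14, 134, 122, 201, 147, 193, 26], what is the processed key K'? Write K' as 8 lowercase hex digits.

03450000

|K| = 7 > B = 4, so first hash the key.
H(K): sum = 14+134+122+201+147+193+26 = 837 → 03 45.
Zero-pad H(K) = 03 45 to 4 bytes: K' = 03 45 00 00.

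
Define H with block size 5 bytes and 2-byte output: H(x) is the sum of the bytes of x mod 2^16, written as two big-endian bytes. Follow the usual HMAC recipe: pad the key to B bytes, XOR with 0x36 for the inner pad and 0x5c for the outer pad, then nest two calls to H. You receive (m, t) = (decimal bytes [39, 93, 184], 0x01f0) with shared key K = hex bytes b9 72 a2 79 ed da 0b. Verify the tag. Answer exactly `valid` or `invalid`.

Key hex bytes b9 72 a2 79 ed da 0b is 7 bytes > B = 5, so hash it first: H(key) = 04 18, then zero-pad to 5 bytes: K' = 04 18 00 00 00.
K' ⊕ ipad = 32 2e 36 36 36; K' ⊕ opad = 58 44 5c 5c 5c.
Inner hash: sum = 50+46+54+54+54+39+93+184 = 574 → 02 3e.
Outer hash (recomputed tag): sum = 88+68+92+92+92+2+62 = 496 → 01 f0.
Recomputed tag = 01f0; claimed = 01f0 → match.

valid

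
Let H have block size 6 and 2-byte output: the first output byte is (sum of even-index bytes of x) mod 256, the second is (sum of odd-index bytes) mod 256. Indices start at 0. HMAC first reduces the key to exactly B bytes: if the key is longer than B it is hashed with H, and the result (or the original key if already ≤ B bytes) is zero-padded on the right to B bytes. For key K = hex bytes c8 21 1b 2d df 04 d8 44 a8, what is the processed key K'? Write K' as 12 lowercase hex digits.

|K| = 9 > B = 6, so first hash the key.
H(K): even-index sum = 834 mod 256 = 66; odd-index sum = 150 mod 256 = 150 → 42 96.
Zero-pad H(K) = 42 96 to 6 bytes: K' = 42 96 00 00 00 00.

429600000000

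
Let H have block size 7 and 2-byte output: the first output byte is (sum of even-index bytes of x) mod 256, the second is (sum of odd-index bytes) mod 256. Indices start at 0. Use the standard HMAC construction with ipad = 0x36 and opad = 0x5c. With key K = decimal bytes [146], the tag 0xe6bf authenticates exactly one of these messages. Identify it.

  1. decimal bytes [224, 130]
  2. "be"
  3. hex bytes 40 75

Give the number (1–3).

Key decimal bytes [146] = 92 is 1 byte ≤ B = 7; zero-pad to 7 bytes: K' = 92 00 00 00 00 00 00.
K' ⊕ ipad = a4 36 36 36 36 36 36; K' ⊕ opad = ce 5c 5c 5c 5c 5c 5c.
m1: inner = H(a4 36 36 36 36 36 36 e0 82) = c8 82; tag = H(ce 5c 5c 5c 5c 5c 5c c8 82) = 64dc
m2: inner = H(a4 36 36 36 36 36 36 62 65) = ab 04; tag = H(ce 5c 5c 5c 5c 5c 5c ab 04) = e6bf ← matches
m3: inner = H(a4 36 36 36 36 36 36 40 75) = bb e2; tag = H(ce 5c 5c 5c 5c 5c 5c bb e2) = c4cf

2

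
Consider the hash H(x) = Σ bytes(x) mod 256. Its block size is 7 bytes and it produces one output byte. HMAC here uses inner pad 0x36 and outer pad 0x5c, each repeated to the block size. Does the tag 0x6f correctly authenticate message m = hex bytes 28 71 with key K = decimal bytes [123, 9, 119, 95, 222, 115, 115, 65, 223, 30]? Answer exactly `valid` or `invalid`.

valid

Key decimal bytes [123, 9, 119, 95, 222, 115, 115, 65, 223, 30] = 7b 09 77 5f de 73 73 41 df 1e is 10 bytes > B = 7, so hash it first: H(key) = 5c, then zero-pad to 7 bytes: K' = 5c 00 00 00 00 00 00.
K' ⊕ ipad = 6a 36 36 36 36 36 36; K' ⊕ opad = 00 5c 5c 5c 5c 5c 5c.
Inner hash: sum = 106+54+54+54+54+54+54+40+113 = 583; mod 256 = 71 → 47.
Outer hash (recomputed tag): sum = 0+92+92+92+92+92+92+71 = 623; mod 256 = 111 → 6f.
Recomputed tag = 6f; claimed = 6f → match.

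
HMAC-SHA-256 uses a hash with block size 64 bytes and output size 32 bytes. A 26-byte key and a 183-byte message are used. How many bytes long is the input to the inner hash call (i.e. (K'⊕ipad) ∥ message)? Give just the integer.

Key is 26 ≤ 64 bytes, zero-padded: |K'| = 64.
Inner input = (K'⊕ipad) ∥ m → 64 + 183 = 247 bytes.

247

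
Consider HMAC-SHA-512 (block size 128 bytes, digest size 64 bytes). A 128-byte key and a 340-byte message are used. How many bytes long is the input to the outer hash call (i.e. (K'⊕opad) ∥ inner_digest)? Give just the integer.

192

Key is 128 ≤ 128 bytes, zero-padded: |K'| = 128.
Outer input = (K'⊕opad) ∥ H(inner) → 128 + 64 = 192 bytes.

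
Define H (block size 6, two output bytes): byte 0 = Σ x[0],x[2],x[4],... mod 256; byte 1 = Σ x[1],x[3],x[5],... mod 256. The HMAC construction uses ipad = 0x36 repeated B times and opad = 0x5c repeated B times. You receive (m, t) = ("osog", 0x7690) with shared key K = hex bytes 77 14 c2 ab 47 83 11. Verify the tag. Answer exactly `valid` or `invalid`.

valid

Key hex bytes 77 14 c2 ab 47 83 11 is 7 bytes > B = 6, so hash it first: H(key) = 91 42, then zero-pad to 6 bytes: K' = 91 42 00 00 00 00.
K' ⊕ ipad = a7 74 36 36 36 36; K' ⊕ opad = cd 1e 5c 5c 5c 5c.
Inner hash: even-index sum = 497 mod 256 = 241; odd-index sum = 442 mod 256 = 186 → f1 ba.
Outer hash (recomputed tag): even-index sum = 630 mod 256 = 118; odd-index sum = 400 mod 256 = 144 → 76 90.
Recomputed tag = 7690; claimed = 7690 → match.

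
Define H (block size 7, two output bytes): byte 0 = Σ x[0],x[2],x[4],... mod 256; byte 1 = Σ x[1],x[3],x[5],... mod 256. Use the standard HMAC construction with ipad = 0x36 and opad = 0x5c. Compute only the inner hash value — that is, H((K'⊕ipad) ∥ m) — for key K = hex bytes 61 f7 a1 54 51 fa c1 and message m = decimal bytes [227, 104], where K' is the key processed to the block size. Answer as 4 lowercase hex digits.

Key hex bytes 61 f7 a1 54 51 fa c1 is exactly B = 7 bytes: K' = 61 f7 a1 54 51 fa c1.
K' ⊕ ipad = 57 c1 97 62 67 cc f7.
Inner input = 57 c1 97 62 67 cc f7 ∥ e3 68.
Inner hash: even-index sum = 692 mod 256 = 180; odd-index sum = 722 mod 256 = 210 → b4 d2.

b4d2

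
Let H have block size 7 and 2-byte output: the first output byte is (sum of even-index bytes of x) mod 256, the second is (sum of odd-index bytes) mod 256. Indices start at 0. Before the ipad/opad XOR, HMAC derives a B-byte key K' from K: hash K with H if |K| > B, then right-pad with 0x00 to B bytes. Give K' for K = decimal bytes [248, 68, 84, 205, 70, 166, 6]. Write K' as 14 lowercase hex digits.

f84454cd46a606

Key decimal bytes [248, 68, 84, 205, 70, 166, 6] = f8 44 54 cd 46 a6 06 is exactly B = 7 bytes: K' = f8 44 54 cd 46 a6 06.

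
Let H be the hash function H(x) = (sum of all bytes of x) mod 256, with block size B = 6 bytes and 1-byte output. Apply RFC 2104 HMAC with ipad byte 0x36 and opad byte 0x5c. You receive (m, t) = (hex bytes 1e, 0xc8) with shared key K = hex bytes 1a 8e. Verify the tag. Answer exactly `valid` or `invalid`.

Key hex bytes 1a 8e is 2 bytes ≤ B = 6; zero-pad to 6 bytes: K' = 1a 8e 00 00 00 00.
K' ⊕ ipad = 2c b8 36 36 36 36; K' ⊕ opad = 46 d2 5c 5c 5c 5c.
Inner hash: sum = 44+184+54+54+54+54+30 = 474; mod 256 = 218 → da.
Outer hash (recomputed tag): sum = 70+210+92+92+92+92+218 = 866; mod 256 = 98 → 62.
Recomputed tag = 62; claimed = c8 → mismatch.

invalid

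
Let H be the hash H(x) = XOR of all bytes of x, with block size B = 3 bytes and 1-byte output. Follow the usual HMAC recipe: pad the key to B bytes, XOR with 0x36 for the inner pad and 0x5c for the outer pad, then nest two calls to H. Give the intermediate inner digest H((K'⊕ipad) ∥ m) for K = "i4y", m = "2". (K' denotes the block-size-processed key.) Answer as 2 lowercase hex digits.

Key "i4y" = 69 34 79 is exactly B = 3 bytes: K' = 69 34 79.
K' ⊕ ipad = 5f 02 4f.
Inner input = 5f 02 4f ∥ 32.
Inner hash: XOR 5f⊕02⊕4f⊕32 = 20.

20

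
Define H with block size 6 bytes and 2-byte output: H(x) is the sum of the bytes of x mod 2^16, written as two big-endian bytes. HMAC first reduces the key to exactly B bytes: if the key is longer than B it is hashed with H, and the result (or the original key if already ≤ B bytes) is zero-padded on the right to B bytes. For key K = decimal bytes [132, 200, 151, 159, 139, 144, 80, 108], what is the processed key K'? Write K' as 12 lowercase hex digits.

045900000000

|K| = 8 > B = 6, so first hash the key.
H(K): sum = 132+200+151+159+139+144+80+108 = 1113 → 04 59.
Zero-pad H(K) = 04 59 to 6 bytes: K' = 04 59 00 00 00 00.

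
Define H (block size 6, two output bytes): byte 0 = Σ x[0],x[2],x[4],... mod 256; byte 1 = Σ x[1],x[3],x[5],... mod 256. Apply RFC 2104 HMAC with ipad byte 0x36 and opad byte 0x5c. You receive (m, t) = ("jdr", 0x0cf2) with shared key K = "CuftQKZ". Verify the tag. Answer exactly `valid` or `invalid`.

invalid

Key "CuftQKZ" = 43 75 66 74 51 4b 5a is 7 bytes > B = 6, so hash it first: H(key) = 54 34, then zero-pad to 6 bytes: K' = 54 34 00 00 00 00.
K' ⊕ ipad = 62 02 36 36 36 36; K' ⊕ opad = 08 68 5c 5c 5c 5c.
Inner hash: even-index sum = 426 mod 256 = 170; odd-index sum = 210 mod 256 = 210 → aa d2.
Outer hash (recomputed tag): even-index sum = 362 mod 256 = 106; odd-index sum = 498 mod 256 = 242 → 6a f2.
Recomputed tag = 6af2; claimed = 0cf2 → mismatch.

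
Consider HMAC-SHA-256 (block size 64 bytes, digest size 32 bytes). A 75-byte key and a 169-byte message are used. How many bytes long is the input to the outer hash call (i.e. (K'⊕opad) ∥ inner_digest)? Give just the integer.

96

Key is 75 > 64 bytes, so it is hashed to 32 bytes then zero-padded to 64: |K'| = 64.
Outer input = (K'⊕opad) ∥ H(inner) → 64 + 32 = 96 bytes.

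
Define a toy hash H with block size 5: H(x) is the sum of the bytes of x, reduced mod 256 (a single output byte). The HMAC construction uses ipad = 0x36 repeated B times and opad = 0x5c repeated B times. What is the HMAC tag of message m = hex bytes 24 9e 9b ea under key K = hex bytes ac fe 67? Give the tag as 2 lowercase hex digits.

eb

Key hex bytes ac fe 67 is 3 bytes ≤ B = 5; zero-pad to 5 bytes: K' = ac fe 67 00 00.
K' ⊕ ipad = 9a c8 51 36 36.  K' ⊕ opad = f0 a2 3b 5c 5c.
Inner input = (K'⊕ipad) ∥ m = 9a c8 51 36 36 ∥ 24 9e 9b ea.
Inner hash: sum = 154+200+81+54+54+36+158+155+234 = 1126; mod 256 = 102 → 66.
Outer input = (K'⊕opad) ∥ inner = f0 a2 3b 5c 5c ∥ 66.
Outer hash (tag): sum = 240+162+59+92+92+102 = 747; mod 256 = 235 → eb.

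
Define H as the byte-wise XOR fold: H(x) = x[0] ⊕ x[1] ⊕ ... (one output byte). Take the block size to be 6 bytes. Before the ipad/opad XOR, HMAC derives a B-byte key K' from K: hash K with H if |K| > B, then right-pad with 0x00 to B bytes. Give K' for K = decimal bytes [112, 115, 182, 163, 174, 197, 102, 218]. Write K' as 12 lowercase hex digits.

|K| = 8 > B = 6, so first hash the key.
H(K): XOR 70⊕73⊕b6⊕a3⊕ae⊕c5⊕66⊕da = c1.
Zero-pad H(K) = c1 to 6 bytes: K' = c1 00 00 00 00 00.

c10000000000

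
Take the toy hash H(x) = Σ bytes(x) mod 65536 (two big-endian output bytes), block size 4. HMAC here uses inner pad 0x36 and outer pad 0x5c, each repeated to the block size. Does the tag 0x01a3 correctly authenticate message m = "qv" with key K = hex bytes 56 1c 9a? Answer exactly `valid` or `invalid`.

Key hex bytes 56 1c 9a is 3 bytes ≤ B = 4; zero-pad to 4 bytes: K' = 56 1c 9a 00.
K' ⊕ ipad = 60 2a ac 36; K' ⊕ opad = 0a 40 c6 5c.
Inner hash: sum = 96+42+172+54+113+118 = 595 → 02 53.
Outer hash (recomputed tag): sum = 10+64+198+92+2+83 = 449 → 01 c1.
Recomputed tag = 01c1; claimed = 01a3 → mismatch.

invalid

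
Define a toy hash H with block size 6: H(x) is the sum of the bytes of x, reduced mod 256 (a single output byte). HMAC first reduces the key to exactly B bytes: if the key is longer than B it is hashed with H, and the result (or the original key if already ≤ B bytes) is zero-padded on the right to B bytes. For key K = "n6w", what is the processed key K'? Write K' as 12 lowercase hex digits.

6e3677000000

Key "n6w" = 6e 36 77 is 3 bytes ≤ B = 6; zero-pad to 6 bytes: K' = 6e 36 77 00 00 00.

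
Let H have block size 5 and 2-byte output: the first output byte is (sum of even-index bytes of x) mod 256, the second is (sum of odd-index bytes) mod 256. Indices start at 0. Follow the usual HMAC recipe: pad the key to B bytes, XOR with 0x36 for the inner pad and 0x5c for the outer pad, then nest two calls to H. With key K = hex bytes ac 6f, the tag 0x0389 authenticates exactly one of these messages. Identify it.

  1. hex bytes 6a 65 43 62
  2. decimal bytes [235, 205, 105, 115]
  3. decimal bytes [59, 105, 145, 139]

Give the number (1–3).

3

Key hex bytes ac 6f is 2 bytes ≤ B = 5; zero-pad to 5 bytes: K' = ac 6f 00 00 00.
K' ⊕ ipad = 9a 59 36 36 36; K' ⊕ opad = f0 33 5c 5c 5c.
m1: inner = H(9a 59 36 36 36 6a 65 43 62) = cd 3c; tag = H(f0 33 5c 5c 5c cd 3c) = e45c
m2: inner = H(9a 59 36 36 36 eb cd 69 73) = 46 e3; tag = H(f0 33 5c 5c 5c 46 e3) = 8bd5
m3: inner = H(9a 59 36 36 36 3b 69 91 8b) = fa 5b; tag = H(f0 33 5c 5c 5c fa 5b) = 0389 ← matches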